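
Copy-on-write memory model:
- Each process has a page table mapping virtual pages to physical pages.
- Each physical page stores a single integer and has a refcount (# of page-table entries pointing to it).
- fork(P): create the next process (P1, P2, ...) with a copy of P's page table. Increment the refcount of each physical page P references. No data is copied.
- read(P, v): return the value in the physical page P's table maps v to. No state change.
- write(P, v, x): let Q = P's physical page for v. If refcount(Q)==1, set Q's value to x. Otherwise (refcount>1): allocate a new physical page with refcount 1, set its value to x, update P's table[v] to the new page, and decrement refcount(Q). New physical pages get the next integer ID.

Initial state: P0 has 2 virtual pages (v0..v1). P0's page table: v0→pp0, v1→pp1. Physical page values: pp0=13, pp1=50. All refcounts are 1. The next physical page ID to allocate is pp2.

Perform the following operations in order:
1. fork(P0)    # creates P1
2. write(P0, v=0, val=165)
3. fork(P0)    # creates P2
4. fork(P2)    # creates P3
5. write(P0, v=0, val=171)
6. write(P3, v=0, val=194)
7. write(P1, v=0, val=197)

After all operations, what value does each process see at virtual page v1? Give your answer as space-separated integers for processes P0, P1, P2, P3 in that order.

Op 1: fork(P0) -> P1. 2 ppages; refcounts: pp0:2 pp1:2
Op 2: write(P0, v0, 165). refcount(pp0)=2>1 -> COPY to pp2. 3 ppages; refcounts: pp0:1 pp1:2 pp2:1
Op 3: fork(P0) -> P2. 3 ppages; refcounts: pp0:1 pp1:3 pp2:2
Op 4: fork(P2) -> P3. 3 ppages; refcounts: pp0:1 pp1:4 pp2:3
Op 5: write(P0, v0, 171). refcount(pp2)=3>1 -> COPY to pp3. 4 ppages; refcounts: pp0:1 pp1:4 pp2:2 pp3:1
Op 6: write(P3, v0, 194). refcount(pp2)=2>1 -> COPY to pp4. 5 ppages; refcounts: pp0:1 pp1:4 pp2:1 pp3:1 pp4:1
Op 7: write(P1, v0, 197). refcount(pp0)=1 -> write in place. 5 ppages; refcounts: pp0:1 pp1:4 pp2:1 pp3:1 pp4:1
P0: v1 -> pp1 = 50
P1: v1 -> pp1 = 50
P2: v1 -> pp1 = 50
P3: v1 -> pp1 = 50

Answer: 50 50 50 50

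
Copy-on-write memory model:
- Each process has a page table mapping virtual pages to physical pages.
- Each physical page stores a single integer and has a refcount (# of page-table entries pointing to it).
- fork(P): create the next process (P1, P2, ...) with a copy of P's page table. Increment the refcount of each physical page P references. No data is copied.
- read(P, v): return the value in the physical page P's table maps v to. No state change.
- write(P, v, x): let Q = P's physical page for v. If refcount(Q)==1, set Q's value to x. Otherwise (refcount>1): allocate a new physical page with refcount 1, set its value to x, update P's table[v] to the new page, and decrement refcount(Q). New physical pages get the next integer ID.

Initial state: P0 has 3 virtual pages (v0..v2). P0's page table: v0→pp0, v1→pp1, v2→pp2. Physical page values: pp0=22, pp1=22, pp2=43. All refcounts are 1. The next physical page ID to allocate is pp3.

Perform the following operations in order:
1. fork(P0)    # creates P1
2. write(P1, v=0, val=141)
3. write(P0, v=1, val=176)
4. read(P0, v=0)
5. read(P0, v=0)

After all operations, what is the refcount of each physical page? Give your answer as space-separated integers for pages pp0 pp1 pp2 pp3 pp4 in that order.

Op 1: fork(P0) -> P1. 3 ppages; refcounts: pp0:2 pp1:2 pp2:2
Op 2: write(P1, v0, 141). refcount(pp0)=2>1 -> COPY to pp3. 4 ppages; refcounts: pp0:1 pp1:2 pp2:2 pp3:1
Op 3: write(P0, v1, 176). refcount(pp1)=2>1 -> COPY to pp4. 5 ppages; refcounts: pp0:1 pp1:1 pp2:2 pp3:1 pp4:1
Op 4: read(P0, v0) -> 22. No state change.
Op 5: read(P0, v0) -> 22. No state change.

Answer: 1 1 2 1 1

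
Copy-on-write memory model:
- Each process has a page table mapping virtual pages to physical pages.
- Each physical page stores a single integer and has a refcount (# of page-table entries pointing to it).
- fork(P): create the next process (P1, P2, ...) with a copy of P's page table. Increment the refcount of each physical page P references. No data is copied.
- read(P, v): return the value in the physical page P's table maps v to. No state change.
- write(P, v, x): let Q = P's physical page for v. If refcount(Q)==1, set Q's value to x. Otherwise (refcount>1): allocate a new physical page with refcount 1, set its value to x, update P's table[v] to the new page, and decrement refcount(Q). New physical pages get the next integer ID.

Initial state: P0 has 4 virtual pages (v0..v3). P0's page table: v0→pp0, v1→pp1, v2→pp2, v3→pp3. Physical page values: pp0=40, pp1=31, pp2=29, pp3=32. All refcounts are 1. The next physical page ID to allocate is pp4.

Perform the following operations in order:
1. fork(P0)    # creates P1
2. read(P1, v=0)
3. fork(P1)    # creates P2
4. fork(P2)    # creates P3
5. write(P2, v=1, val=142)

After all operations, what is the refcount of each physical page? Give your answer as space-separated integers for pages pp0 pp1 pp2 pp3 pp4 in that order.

Answer: 4 3 4 4 1

Derivation:
Op 1: fork(P0) -> P1. 4 ppages; refcounts: pp0:2 pp1:2 pp2:2 pp3:2
Op 2: read(P1, v0) -> 40. No state change.
Op 3: fork(P1) -> P2. 4 ppages; refcounts: pp0:3 pp1:3 pp2:3 pp3:3
Op 4: fork(P2) -> P3. 4 ppages; refcounts: pp0:4 pp1:4 pp2:4 pp3:4
Op 5: write(P2, v1, 142). refcount(pp1)=4>1 -> COPY to pp4. 5 ppages; refcounts: pp0:4 pp1:3 pp2:4 pp3:4 pp4:1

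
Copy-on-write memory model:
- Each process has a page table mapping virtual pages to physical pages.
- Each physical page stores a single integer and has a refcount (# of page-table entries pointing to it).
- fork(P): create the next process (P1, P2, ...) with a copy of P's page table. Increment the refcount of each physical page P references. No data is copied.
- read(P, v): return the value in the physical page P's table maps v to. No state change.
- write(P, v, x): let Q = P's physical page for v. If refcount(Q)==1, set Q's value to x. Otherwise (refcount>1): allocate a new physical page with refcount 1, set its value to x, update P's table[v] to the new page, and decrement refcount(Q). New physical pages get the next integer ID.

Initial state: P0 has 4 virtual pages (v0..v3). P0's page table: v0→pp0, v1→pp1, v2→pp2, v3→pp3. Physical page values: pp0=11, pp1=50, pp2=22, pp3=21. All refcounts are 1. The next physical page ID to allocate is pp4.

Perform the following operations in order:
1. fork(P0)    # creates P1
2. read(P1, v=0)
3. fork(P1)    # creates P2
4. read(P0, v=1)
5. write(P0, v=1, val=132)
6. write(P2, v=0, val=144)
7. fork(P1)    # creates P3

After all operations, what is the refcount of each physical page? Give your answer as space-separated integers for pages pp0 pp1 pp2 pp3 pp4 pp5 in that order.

Answer: 3 3 4 4 1 1

Derivation:
Op 1: fork(P0) -> P1. 4 ppages; refcounts: pp0:2 pp1:2 pp2:2 pp3:2
Op 2: read(P1, v0) -> 11. No state change.
Op 3: fork(P1) -> P2. 4 ppages; refcounts: pp0:3 pp1:3 pp2:3 pp3:3
Op 4: read(P0, v1) -> 50. No state change.
Op 5: write(P0, v1, 132). refcount(pp1)=3>1 -> COPY to pp4. 5 ppages; refcounts: pp0:3 pp1:2 pp2:3 pp3:3 pp4:1
Op 6: write(P2, v0, 144). refcount(pp0)=3>1 -> COPY to pp5. 6 ppages; refcounts: pp0:2 pp1:2 pp2:3 pp3:3 pp4:1 pp5:1
Op 7: fork(P1) -> P3. 6 ppages; refcounts: pp0:3 pp1:3 pp2:4 pp3:4 pp4:1 pp5:1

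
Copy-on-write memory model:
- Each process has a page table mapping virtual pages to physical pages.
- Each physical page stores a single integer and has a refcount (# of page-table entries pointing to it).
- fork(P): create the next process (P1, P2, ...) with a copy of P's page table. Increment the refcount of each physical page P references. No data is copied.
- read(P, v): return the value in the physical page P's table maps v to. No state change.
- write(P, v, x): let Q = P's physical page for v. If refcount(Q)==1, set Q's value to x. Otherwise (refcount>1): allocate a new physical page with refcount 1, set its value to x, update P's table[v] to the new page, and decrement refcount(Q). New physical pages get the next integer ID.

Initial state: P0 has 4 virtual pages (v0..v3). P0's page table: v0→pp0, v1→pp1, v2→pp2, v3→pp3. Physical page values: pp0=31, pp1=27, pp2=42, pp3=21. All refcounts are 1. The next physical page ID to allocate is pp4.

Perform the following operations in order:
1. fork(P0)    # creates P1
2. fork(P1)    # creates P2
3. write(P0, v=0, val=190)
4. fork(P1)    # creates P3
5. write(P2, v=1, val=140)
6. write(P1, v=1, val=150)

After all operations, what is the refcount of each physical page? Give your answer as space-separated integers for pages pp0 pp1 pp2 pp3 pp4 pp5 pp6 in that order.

Op 1: fork(P0) -> P1. 4 ppages; refcounts: pp0:2 pp1:2 pp2:2 pp3:2
Op 2: fork(P1) -> P2. 4 ppages; refcounts: pp0:3 pp1:3 pp2:3 pp3:3
Op 3: write(P0, v0, 190). refcount(pp0)=3>1 -> COPY to pp4. 5 ppages; refcounts: pp0:2 pp1:3 pp2:3 pp3:3 pp4:1
Op 4: fork(P1) -> P3. 5 ppages; refcounts: pp0:3 pp1:4 pp2:4 pp3:4 pp4:1
Op 5: write(P2, v1, 140). refcount(pp1)=4>1 -> COPY to pp5. 6 ppages; refcounts: pp0:3 pp1:3 pp2:4 pp3:4 pp4:1 pp5:1
Op 6: write(P1, v1, 150). refcount(pp1)=3>1 -> COPY to pp6. 7 ppages; refcounts: pp0:3 pp1:2 pp2:4 pp3:4 pp4:1 pp5:1 pp6:1

Answer: 3 2 4 4 1 1 1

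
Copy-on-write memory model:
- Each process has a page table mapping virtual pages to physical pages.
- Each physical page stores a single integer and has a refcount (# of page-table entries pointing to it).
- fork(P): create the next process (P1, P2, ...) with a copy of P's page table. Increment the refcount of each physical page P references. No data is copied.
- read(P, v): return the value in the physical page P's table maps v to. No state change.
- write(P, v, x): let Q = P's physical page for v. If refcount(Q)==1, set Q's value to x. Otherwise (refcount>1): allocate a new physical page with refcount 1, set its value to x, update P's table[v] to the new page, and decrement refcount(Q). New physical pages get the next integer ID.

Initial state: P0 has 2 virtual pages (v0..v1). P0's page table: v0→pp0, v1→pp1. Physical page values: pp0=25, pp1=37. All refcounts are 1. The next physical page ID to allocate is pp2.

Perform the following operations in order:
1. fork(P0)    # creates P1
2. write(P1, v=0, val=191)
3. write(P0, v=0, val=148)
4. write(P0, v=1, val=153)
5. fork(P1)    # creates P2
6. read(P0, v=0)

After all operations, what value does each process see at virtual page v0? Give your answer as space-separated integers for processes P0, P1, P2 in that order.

Op 1: fork(P0) -> P1. 2 ppages; refcounts: pp0:2 pp1:2
Op 2: write(P1, v0, 191). refcount(pp0)=2>1 -> COPY to pp2. 3 ppages; refcounts: pp0:1 pp1:2 pp2:1
Op 3: write(P0, v0, 148). refcount(pp0)=1 -> write in place. 3 ppages; refcounts: pp0:1 pp1:2 pp2:1
Op 4: write(P0, v1, 153). refcount(pp1)=2>1 -> COPY to pp3. 4 ppages; refcounts: pp0:1 pp1:1 pp2:1 pp3:1
Op 5: fork(P1) -> P2. 4 ppages; refcounts: pp0:1 pp1:2 pp2:2 pp3:1
Op 6: read(P0, v0) -> 148. No state change.
P0: v0 -> pp0 = 148
P1: v0 -> pp2 = 191
P2: v0 -> pp2 = 191

Answer: 148 191 191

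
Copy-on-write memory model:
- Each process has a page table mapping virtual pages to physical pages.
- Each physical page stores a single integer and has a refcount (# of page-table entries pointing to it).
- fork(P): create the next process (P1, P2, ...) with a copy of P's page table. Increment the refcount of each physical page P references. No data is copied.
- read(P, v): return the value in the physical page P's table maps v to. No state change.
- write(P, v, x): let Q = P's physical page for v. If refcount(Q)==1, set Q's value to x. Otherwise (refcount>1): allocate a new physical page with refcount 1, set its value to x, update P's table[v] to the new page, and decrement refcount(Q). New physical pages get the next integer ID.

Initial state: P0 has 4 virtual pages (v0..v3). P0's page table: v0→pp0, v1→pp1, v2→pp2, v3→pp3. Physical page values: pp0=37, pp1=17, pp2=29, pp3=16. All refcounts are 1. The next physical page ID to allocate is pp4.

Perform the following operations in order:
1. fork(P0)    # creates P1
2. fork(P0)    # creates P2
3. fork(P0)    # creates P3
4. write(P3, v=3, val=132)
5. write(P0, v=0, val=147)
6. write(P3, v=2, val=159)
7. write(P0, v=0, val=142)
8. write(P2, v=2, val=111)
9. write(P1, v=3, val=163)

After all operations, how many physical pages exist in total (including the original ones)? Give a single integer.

Answer: 9

Derivation:
Op 1: fork(P0) -> P1. 4 ppages; refcounts: pp0:2 pp1:2 pp2:2 pp3:2
Op 2: fork(P0) -> P2. 4 ppages; refcounts: pp0:3 pp1:3 pp2:3 pp3:3
Op 3: fork(P0) -> P3. 4 ppages; refcounts: pp0:4 pp1:4 pp2:4 pp3:4
Op 4: write(P3, v3, 132). refcount(pp3)=4>1 -> COPY to pp4. 5 ppages; refcounts: pp0:4 pp1:4 pp2:4 pp3:3 pp4:1
Op 5: write(P0, v0, 147). refcount(pp0)=4>1 -> COPY to pp5. 6 ppages; refcounts: pp0:3 pp1:4 pp2:4 pp3:3 pp4:1 pp5:1
Op 6: write(P3, v2, 159). refcount(pp2)=4>1 -> COPY to pp6. 7 ppages; refcounts: pp0:3 pp1:4 pp2:3 pp3:3 pp4:1 pp5:1 pp6:1
Op 7: write(P0, v0, 142). refcount(pp5)=1 -> write in place. 7 ppages; refcounts: pp0:3 pp1:4 pp2:3 pp3:3 pp4:1 pp5:1 pp6:1
Op 8: write(P2, v2, 111). refcount(pp2)=3>1 -> COPY to pp7. 8 ppages; refcounts: pp0:3 pp1:4 pp2:2 pp3:3 pp4:1 pp5:1 pp6:1 pp7:1
Op 9: write(P1, v3, 163). refcount(pp3)=3>1 -> COPY to pp8. 9 ppages; refcounts: pp0:3 pp1:4 pp2:2 pp3:2 pp4:1 pp5:1 pp6:1 pp7:1 pp8:1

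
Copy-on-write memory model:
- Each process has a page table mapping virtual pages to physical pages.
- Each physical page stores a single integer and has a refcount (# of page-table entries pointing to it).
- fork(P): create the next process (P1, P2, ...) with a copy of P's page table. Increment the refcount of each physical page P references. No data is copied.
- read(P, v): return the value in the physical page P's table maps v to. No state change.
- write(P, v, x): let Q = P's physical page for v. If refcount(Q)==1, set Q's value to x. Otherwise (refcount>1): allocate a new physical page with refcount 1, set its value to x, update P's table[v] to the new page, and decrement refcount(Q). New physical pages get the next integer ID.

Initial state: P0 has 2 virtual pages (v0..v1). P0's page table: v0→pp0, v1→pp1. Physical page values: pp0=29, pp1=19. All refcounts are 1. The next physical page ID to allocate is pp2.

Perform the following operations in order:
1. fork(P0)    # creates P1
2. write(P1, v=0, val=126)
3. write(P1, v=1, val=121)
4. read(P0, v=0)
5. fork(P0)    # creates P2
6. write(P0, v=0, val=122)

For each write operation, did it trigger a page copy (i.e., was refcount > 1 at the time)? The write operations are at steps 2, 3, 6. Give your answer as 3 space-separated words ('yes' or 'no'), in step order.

Op 1: fork(P0) -> P1. 2 ppages; refcounts: pp0:2 pp1:2
Op 2: write(P1, v0, 126). refcount(pp0)=2>1 -> COPY to pp2. 3 ppages; refcounts: pp0:1 pp1:2 pp2:1
Op 3: write(P1, v1, 121). refcount(pp1)=2>1 -> COPY to pp3. 4 ppages; refcounts: pp0:1 pp1:1 pp2:1 pp3:1
Op 4: read(P0, v0) -> 29. No state change.
Op 5: fork(P0) -> P2. 4 ppages; refcounts: pp0:2 pp1:2 pp2:1 pp3:1
Op 6: write(P0, v0, 122). refcount(pp0)=2>1 -> COPY to pp4. 5 ppages; refcounts: pp0:1 pp1:2 pp2:1 pp3:1 pp4:1

yes yes yes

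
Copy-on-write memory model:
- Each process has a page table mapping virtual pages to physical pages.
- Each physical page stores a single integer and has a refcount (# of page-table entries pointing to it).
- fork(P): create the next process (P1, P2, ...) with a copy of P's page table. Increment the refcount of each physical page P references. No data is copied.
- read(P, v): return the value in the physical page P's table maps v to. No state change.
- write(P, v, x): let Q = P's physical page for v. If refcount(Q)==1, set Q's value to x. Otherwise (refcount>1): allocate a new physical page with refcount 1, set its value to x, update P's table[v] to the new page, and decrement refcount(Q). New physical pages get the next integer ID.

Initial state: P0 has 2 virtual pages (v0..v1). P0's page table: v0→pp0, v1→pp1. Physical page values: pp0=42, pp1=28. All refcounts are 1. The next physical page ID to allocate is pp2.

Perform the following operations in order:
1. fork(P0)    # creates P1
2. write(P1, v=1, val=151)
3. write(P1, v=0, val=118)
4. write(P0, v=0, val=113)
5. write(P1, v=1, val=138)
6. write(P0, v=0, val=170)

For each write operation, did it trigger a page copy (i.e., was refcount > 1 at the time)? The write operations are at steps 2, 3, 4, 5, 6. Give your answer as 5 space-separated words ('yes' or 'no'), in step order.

Op 1: fork(P0) -> P1. 2 ppages; refcounts: pp0:2 pp1:2
Op 2: write(P1, v1, 151). refcount(pp1)=2>1 -> COPY to pp2. 3 ppages; refcounts: pp0:2 pp1:1 pp2:1
Op 3: write(P1, v0, 118). refcount(pp0)=2>1 -> COPY to pp3. 4 ppages; refcounts: pp0:1 pp1:1 pp2:1 pp3:1
Op 4: write(P0, v0, 113). refcount(pp0)=1 -> write in place. 4 ppages; refcounts: pp0:1 pp1:1 pp2:1 pp3:1
Op 5: write(P1, v1, 138). refcount(pp2)=1 -> write in place. 4 ppages; refcounts: pp0:1 pp1:1 pp2:1 pp3:1
Op 6: write(P0, v0, 170). refcount(pp0)=1 -> write in place. 4 ppages; refcounts: pp0:1 pp1:1 pp2:1 pp3:1

yes yes no no no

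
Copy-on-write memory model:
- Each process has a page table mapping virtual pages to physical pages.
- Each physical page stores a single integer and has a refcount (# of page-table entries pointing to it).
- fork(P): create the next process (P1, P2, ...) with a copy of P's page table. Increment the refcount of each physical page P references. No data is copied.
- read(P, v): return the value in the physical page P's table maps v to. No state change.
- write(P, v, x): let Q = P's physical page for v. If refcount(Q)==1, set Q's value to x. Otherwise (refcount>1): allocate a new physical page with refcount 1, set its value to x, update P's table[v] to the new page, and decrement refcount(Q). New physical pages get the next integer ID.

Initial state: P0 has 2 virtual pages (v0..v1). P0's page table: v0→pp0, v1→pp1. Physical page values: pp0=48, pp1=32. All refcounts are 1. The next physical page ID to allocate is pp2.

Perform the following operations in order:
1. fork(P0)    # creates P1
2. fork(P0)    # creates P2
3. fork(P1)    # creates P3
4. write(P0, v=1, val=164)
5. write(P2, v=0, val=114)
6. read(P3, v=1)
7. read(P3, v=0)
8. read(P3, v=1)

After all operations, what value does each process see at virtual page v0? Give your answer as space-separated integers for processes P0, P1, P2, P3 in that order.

Answer: 48 48 114 48

Derivation:
Op 1: fork(P0) -> P1. 2 ppages; refcounts: pp0:2 pp1:2
Op 2: fork(P0) -> P2. 2 ppages; refcounts: pp0:3 pp1:3
Op 3: fork(P1) -> P3. 2 ppages; refcounts: pp0:4 pp1:4
Op 4: write(P0, v1, 164). refcount(pp1)=4>1 -> COPY to pp2. 3 ppages; refcounts: pp0:4 pp1:3 pp2:1
Op 5: write(P2, v0, 114). refcount(pp0)=4>1 -> COPY to pp3. 4 ppages; refcounts: pp0:3 pp1:3 pp2:1 pp3:1
Op 6: read(P3, v1) -> 32. No state change.
Op 7: read(P3, v0) -> 48. No state change.
Op 8: read(P3, v1) -> 32. No state change.
P0: v0 -> pp0 = 48
P1: v0 -> pp0 = 48
P2: v0 -> pp3 = 114
P3: v0 -> pp0 = 48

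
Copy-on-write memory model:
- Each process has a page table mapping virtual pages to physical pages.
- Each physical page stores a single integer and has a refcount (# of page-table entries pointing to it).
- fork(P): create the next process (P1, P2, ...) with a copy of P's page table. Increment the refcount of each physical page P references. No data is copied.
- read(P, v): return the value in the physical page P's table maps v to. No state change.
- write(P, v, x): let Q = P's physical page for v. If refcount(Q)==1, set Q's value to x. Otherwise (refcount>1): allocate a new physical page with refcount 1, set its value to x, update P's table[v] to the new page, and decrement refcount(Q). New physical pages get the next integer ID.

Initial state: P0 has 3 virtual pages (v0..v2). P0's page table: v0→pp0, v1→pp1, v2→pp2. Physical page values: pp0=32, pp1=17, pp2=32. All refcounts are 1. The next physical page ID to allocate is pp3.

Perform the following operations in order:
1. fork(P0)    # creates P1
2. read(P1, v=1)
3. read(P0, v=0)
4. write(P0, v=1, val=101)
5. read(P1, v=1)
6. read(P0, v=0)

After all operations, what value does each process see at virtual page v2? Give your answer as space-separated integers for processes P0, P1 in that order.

Answer: 32 32

Derivation:
Op 1: fork(P0) -> P1. 3 ppages; refcounts: pp0:2 pp1:2 pp2:2
Op 2: read(P1, v1) -> 17. No state change.
Op 3: read(P0, v0) -> 32. No state change.
Op 4: write(P0, v1, 101). refcount(pp1)=2>1 -> COPY to pp3. 4 ppages; refcounts: pp0:2 pp1:1 pp2:2 pp3:1
Op 5: read(P1, v1) -> 17. No state change.
Op 6: read(P0, v0) -> 32. No state change.
P0: v2 -> pp2 = 32
P1: v2 -> pp2 = 32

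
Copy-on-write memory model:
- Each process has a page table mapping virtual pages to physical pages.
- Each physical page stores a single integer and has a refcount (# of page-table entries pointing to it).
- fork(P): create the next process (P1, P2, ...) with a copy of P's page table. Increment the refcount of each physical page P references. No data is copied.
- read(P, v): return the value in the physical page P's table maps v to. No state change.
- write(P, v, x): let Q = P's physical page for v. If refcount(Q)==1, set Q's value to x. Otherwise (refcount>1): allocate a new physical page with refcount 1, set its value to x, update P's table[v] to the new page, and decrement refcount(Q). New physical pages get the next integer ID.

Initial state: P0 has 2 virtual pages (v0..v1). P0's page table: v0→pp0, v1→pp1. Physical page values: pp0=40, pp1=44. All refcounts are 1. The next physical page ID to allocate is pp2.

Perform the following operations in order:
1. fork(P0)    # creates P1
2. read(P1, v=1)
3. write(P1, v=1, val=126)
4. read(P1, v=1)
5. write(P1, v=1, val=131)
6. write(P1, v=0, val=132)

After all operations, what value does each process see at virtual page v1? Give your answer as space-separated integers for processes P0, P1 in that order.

Answer: 44 131

Derivation:
Op 1: fork(P0) -> P1. 2 ppages; refcounts: pp0:2 pp1:2
Op 2: read(P1, v1) -> 44. No state change.
Op 3: write(P1, v1, 126). refcount(pp1)=2>1 -> COPY to pp2. 3 ppages; refcounts: pp0:2 pp1:1 pp2:1
Op 4: read(P1, v1) -> 126. No state change.
Op 5: write(P1, v1, 131). refcount(pp2)=1 -> write in place. 3 ppages; refcounts: pp0:2 pp1:1 pp2:1
Op 6: write(P1, v0, 132). refcount(pp0)=2>1 -> COPY to pp3. 4 ppages; refcounts: pp0:1 pp1:1 pp2:1 pp3:1
P0: v1 -> pp1 = 44
P1: v1 -> pp2 = 131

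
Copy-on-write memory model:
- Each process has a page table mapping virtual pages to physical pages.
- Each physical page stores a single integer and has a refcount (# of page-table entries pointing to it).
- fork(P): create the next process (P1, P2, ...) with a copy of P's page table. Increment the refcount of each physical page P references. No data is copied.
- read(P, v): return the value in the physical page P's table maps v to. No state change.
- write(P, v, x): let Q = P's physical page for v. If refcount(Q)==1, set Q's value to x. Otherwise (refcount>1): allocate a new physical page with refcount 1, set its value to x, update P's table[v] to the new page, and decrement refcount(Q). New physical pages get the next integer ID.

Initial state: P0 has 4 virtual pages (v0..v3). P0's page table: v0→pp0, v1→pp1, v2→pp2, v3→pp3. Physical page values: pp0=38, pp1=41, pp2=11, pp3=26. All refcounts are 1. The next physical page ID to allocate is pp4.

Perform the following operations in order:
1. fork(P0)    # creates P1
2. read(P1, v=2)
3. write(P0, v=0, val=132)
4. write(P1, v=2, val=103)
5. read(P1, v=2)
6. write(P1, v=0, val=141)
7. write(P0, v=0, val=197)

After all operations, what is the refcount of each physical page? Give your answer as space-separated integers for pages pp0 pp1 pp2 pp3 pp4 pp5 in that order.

Op 1: fork(P0) -> P1. 4 ppages; refcounts: pp0:2 pp1:2 pp2:2 pp3:2
Op 2: read(P1, v2) -> 11. No state change.
Op 3: write(P0, v0, 132). refcount(pp0)=2>1 -> COPY to pp4. 5 ppages; refcounts: pp0:1 pp1:2 pp2:2 pp3:2 pp4:1
Op 4: write(P1, v2, 103). refcount(pp2)=2>1 -> COPY to pp5. 6 ppages; refcounts: pp0:1 pp1:2 pp2:1 pp3:2 pp4:1 pp5:1
Op 5: read(P1, v2) -> 103. No state change.
Op 6: write(P1, v0, 141). refcount(pp0)=1 -> write in place. 6 ppages; refcounts: pp0:1 pp1:2 pp2:1 pp3:2 pp4:1 pp5:1
Op 7: write(P0, v0, 197). refcount(pp4)=1 -> write in place. 6 ppages; refcounts: pp0:1 pp1:2 pp2:1 pp3:2 pp4:1 pp5:1

Answer: 1 2 1 2 1 1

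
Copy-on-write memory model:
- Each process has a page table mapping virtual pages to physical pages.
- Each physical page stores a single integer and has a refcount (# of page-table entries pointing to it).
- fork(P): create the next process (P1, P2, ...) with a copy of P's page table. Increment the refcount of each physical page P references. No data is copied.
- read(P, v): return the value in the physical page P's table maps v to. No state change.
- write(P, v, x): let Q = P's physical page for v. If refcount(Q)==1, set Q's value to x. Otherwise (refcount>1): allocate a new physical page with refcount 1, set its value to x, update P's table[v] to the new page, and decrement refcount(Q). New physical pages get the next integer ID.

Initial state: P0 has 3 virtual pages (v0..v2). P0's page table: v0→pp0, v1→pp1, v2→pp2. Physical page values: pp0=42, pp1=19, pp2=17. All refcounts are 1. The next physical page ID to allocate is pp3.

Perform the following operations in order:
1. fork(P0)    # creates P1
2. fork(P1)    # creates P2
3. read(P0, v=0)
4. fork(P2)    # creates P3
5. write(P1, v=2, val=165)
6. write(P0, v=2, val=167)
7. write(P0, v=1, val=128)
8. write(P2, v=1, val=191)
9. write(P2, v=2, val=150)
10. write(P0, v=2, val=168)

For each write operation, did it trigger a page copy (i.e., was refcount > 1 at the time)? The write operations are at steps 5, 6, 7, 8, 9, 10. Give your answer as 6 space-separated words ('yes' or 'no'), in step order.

Op 1: fork(P0) -> P1. 3 ppages; refcounts: pp0:2 pp1:2 pp2:2
Op 2: fork(P1) -> P2. 3 ppages; refcounts: pp0:3 pp1:3 pp2:3
Op 3: read(P0, v0) -> 42. No state change.
Op 4: fork(P2) -> P3. 3 ppages; refcounts: pp0:4 pp1:4 pp2:4
Op 5: write(P1, v2, 165). refcount(pp2)=4>1 -> COPY to pp3. 4 ppages; refcounts: pp0:4 pp1:4 pp2:3 pp3:1
Op 6: write(P0, v2, 167). refcount(pp2)=3>1 -> COPY to pp4. 5 ppages; refcounts: pp0:4 pp1:4 pp2:2 pp3:1 pp4:1
Op 7: write(P0, v1, 128). refcount(pp1)=4>1 -> COPY to pp5. 6 ppages; refcounts: pp0:4 pp1:3 pp2:2 pp3:1 pp4:1 pp5:1
Op 8: write(P2, v1, 191). refcount(pp1)=3>1 -> COPY to pp6. 7 ppages; refcounts: pp0:4 pp1:2 pp2:2 pp3:1 pp4:1 pp5:1 pp6:1
Op 9: write(P2, v2, 150). refcount(pp2)=2>1 -> COPY to pp7. 8 ppages; refcounts: pp0:4 pp1:2 pp2:1 pp3:1 pp4:1 pp5:1 pp6:1 pp7:1
Op 10: write(P0, v2, 168). refcount(pp4)=1 -> write in place. 8 ppages; refcounts: pp0:4 pp1:2 pp2:1 pp3:1 pp4:1 pp5:1 pp6:1 pp7:1

yes yes yes yes yes no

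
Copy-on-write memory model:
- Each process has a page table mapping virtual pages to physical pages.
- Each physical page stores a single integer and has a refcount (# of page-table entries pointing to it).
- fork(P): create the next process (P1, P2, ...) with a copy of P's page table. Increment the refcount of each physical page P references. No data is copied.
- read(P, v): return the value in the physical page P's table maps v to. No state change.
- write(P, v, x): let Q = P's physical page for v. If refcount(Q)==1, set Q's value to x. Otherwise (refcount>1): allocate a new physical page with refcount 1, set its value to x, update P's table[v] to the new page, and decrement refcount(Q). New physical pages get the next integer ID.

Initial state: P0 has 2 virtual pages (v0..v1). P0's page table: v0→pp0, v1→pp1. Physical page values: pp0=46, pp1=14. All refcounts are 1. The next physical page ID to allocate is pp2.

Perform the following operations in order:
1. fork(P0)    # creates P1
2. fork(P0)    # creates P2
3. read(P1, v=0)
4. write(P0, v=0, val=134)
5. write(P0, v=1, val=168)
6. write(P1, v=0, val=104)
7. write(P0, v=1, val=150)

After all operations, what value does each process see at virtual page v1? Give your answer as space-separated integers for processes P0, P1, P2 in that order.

Answer: 150 14 14

Derivation:
Op 1: fork(P0) -> P1. 2 ppages; refcounts: pp0:2 pp1:2
Op 2: fork(P0) -> P2. 2 ppages; refcounts: pp0:3 pp1:3
Op 3: read(P1, v0) -> 46. No state change.
Op 4: write(P0, v0, 134). refcount(pp0)=3>1 -> COPY to pp2. 3 ppages; refcounts: pp0:2 pp1:3 pp2:1
Op 5: write(P0, v1, 168). refcount(pp1)=3>1 -> COPY to pp3. 4 ppages; refcounts: pp0:2 pp1:2 pp2:1 pp3:1
Op 6: write(P1, v0, 104). refcount(pp0)=2>1 -> COPY to pp4. 5 ppages; refcounts: pp0:1 pp1:2 pp2:1 pp3:1 pp4:1
Op 7: write(P0, v1, 150). refcount(pp3)=1 -> write in place. 5 ppages; refcounts: pp0:1 pp1:2 pp2:1 pp3:1 pp4:1
P0: v1 -> pp3 = 150
P1: v1 -> pp1 = 14
P2: v1 -> pp1 = 14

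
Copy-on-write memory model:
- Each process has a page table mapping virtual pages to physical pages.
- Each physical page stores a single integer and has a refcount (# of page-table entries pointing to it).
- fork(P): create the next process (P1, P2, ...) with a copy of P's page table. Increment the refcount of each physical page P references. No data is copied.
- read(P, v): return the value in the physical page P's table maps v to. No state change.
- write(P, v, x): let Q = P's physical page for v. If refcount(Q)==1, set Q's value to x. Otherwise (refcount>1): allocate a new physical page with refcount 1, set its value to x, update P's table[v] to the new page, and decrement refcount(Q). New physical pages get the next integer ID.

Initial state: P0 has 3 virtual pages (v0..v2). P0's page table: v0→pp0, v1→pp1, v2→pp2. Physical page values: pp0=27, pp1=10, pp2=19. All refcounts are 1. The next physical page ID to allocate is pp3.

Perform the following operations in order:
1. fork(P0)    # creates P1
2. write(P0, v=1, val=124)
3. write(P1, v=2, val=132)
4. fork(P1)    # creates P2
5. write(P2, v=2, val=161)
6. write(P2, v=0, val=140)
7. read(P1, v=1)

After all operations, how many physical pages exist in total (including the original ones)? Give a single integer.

Answer: 7

Derivation:
Op 1: fork(P0) -> P1. 3 ppages; refcounts: pp0:2 pp1:2 pp2:2
Op 2: write(P0, v1, 124). refcount(pp1)=2>1 -> COPY to pp3. 4 ppages; refcounts: pp0:2 pp1:1 pp2:2 pp3:1
Op 3: write(P1, v2, 132). refcount(pp2)=2>1 -> COPY to pp4. 5 ppages; refcounts: pp0:2 pp1:1 pp2:1 pp3:1 pp4:1
Op 4: fork(P1) -> P2. 5 ppages; refcounts: pp0:3 pp1:2 pp2:1 pp3:1 pp4:2
Op 5: write(P2, v2, 161). refcount(pp4)=2>1 -> COPY to pp5. 6 ppages; refcounts: pp0:3 pp1:2 pp2:1 pp3:1 pp4:1 pp5:1
Op 6: write(P2, v0, 140). refcount(pp0)=3>1 -> COPY to pp6. 7 ppages; refcounts: pp0:2 pp1:2 pp2:1 pp3:1 pp4:1 pp5:1 pp6:1
Op 7: read(P1, v1) -> 10. No state change.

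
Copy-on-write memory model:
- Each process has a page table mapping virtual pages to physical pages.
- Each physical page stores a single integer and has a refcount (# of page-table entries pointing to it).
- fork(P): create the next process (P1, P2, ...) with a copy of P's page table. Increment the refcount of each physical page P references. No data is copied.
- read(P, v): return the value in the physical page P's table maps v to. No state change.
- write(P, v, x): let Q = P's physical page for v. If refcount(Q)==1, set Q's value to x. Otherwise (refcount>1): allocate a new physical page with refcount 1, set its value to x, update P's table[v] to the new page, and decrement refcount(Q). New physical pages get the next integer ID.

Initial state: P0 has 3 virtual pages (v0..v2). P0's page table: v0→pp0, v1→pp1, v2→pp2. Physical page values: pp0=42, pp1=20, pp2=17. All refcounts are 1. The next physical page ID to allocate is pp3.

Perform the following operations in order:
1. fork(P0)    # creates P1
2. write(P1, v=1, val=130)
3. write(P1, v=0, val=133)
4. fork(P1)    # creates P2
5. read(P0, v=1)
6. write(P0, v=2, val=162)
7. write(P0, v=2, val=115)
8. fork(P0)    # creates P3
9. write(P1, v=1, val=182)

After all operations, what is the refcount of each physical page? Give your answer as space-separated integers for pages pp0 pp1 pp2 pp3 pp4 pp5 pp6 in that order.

Answer: 2 2 2 1 2 2 1

Derivation:
Op 1: fork(P0) -> P1. 3 ppages; refcounts: pp0:2 pp1:2 pp2:2
Op 2: write(P1, v1, 130). refcount(pp1)=2>1 -> COPY to pp3. 4 ppages; refcounts: pp0:2 pp1:1 pp2:2 pp3:1
Op 3: write(P1, v0, 133). refcount(pp0)=2>1 -> COPY to pp4. 5 ppages; refcounts: pp0:1 pp1:1 pp2:2 pp3:1 pp4:1
Op 4: fork(P1) -> P2. 5 ppages; refcounts: pp0:1 pp1:1 pp2:3 pp3:2 pp4:2
Op 5: read(P0, v1) -> 20. No state change.
Op 6: write(P0, v2, 162). refcount(pp2)=3>1 -> COPY to pp5. 6 ppages; refcounts: pp0:1 pp1:1 pp2:2 pp3:2 pp4:2 pp5:1
Op 7: write(P0, v2, 115). refcount(pp5)=1 -> write in place. 6 ppages; refcounts: pp0:1 pp1:1 pp2:2 pp3:2 pp4:2 pp5:1
Op 8: fork(P0) -> P3. 6 ppages; refcounts: pp0:2 pp1:2 pp2:2 pp3:2 pp4:2 pp5:2
Op 9: write(P1, v1, 182). refcount(pp3)=2>1 -> COPY to pp6. 7 ppages; refcounts: pp0:2 pp1:2 pp2:2 pp3:1 pp4:2 pp5:2 pp6:1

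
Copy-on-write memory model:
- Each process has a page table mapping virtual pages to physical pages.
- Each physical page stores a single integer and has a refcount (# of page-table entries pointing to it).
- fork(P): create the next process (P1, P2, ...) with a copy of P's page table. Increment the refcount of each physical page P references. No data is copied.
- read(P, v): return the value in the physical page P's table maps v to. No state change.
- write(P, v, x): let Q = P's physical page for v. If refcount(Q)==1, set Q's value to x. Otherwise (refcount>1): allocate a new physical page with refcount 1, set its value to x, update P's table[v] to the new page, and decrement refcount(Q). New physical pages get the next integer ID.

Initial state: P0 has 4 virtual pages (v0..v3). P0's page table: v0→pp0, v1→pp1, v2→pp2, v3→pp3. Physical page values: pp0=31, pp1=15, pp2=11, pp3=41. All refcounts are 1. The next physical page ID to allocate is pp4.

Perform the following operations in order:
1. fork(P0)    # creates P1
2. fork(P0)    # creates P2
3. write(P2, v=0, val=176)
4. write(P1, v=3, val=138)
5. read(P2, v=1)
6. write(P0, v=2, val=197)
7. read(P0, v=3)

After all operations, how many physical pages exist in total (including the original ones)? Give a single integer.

Answer: 7

Derivation:
Op 1: fork(P0) -> P1. 4 ppages; refcounts: pp0:2 pp1:2 pp2:2 pp3:2
Op 2: fork(P0) -> P2. 4 ppages; refcounts: pp0:3 pp1:3 pp2:3 pp3:3
Op 3: write(P2, v0, 176). refcount(pp0)=3>1 -> COPY to pp4. 5 ppages; refcounts: pp0:2 pp1:3 pp2:3 pp3:3 pp4:1
Op 4: write(P1, v3, 138). refcount(pp3)=3>1 -> COPY to pp5. 6 ppages; refcounts: pp0:2 pp1:3 pp2:3 pp3:2 pp4:1 pp5:1
Op 5: read(P2, v1) -> 15. No state change.
Op 6: write(P0, v2, 197). refcount(pp2)=3>1 -> COPY to pp6. 7 ppages; refcounts: pp0:2 pp1:3 pp2:2 pp3:2 pp4:1 pp5:1 pp6:1
Op 7: read(P0, v3) -> 41. No state change.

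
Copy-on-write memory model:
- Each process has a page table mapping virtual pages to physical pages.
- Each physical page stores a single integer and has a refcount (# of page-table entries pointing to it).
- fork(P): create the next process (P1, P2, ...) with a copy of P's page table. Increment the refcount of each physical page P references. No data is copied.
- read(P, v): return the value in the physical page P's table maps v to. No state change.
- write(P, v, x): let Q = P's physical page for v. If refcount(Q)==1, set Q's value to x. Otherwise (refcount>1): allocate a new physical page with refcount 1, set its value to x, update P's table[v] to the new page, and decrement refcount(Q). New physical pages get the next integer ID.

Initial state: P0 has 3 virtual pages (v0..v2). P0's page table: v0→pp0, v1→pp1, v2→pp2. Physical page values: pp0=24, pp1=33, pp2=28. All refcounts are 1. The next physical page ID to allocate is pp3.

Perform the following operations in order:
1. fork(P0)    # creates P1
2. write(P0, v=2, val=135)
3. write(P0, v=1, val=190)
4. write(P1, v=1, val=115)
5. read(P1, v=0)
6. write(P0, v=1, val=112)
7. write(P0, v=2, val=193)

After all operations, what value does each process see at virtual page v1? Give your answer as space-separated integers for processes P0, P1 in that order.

Answer: 112 115

Derivation:
Op 1: fork(P0) -> P1. 3 ppages; refcounts: pp0:2 pp1:2 pp2:2
Op 2: write(P0, v2, 135). refcount(pp2)=2>1 -> COPY to pp3. 4 ppages; refcounts: pp0:2 pp1:2 pp2:1 pp3:1
Op 3: write(P0, v1, 190). refcount(pp1)=2>1 -> COPY to pp4. 5 ppages; refcounts: pp0:2 pp1:1 pp2:1 pp3:1 pp4:1
Op 4: write(P1, v1, 115). refcount(pp1)=1 -> write in place. 5 ppages; refcounts: pp0:2 pp1:1 pp2:1 pp3:1 pp4:1
Op 5: read(P1, v0) -> 24. No state change.
Op 6: write(P0, v1, 112). refcount(pp4)=1 -> write in place. 5 ppages; refcounts: pp0:2 pp1:1 pp2:1 pp3:1 pp4:1
Op 7: write(P0, v2, 193). refcount(pp3)=1 -> write in place. 5 ppages; refcounts: pp0:2 pp1:1 pp2:1 pp3:1 pp4:1
P0: v1 -> pp4 = 112
P1: v1 -> pp1 = 115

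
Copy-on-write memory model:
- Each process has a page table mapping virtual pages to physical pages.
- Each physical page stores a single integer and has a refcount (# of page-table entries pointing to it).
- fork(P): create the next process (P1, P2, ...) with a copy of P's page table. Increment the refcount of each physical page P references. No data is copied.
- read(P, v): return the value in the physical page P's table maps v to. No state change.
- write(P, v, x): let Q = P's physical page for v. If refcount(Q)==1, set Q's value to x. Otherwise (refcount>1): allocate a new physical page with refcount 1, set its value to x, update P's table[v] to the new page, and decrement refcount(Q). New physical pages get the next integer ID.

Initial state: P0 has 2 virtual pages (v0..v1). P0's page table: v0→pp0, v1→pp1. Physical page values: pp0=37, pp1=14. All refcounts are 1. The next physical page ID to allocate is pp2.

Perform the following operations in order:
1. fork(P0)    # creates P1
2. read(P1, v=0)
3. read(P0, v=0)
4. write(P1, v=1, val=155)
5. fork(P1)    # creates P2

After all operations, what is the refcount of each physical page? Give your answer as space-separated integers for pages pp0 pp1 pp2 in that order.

Op 1: fork(P0) -> P1. 2 ppages; refcounts: pp0:2 pp1:2
Op 2: read(P1, v0) -> 37. No state change.
Op 3: read(P0, v0) -> 37. No state change.
Op 4: write(P1, v1, 155). refcount(pp1)=2>1 -> COPY to pp2. 3 ppages; refcounts: pp0:2 pp1:1 pp2:1
Op 5: fork(P1) -> P2. 3 ppages; refcounts: pp0:3 pp1:1 pp2:2

Answer: 3 1 2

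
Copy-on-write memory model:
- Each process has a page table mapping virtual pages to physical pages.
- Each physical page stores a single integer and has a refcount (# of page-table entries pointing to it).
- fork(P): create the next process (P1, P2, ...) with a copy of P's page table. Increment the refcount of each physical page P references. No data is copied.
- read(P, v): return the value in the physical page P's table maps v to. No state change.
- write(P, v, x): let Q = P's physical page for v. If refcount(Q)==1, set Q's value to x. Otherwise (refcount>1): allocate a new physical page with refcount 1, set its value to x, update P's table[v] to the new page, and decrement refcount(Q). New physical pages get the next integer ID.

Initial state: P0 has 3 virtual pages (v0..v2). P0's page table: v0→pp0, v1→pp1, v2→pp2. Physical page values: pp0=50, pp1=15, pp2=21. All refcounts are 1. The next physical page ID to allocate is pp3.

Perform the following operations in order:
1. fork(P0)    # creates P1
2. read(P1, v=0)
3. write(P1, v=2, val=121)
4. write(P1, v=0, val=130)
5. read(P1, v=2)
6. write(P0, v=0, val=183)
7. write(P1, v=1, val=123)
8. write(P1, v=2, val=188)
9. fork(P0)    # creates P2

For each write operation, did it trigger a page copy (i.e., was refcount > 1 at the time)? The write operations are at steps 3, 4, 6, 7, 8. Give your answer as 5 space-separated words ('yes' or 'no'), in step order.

Op 1: fork(P0) -> P1. 3 ppages; refcounts: pp0:2 pp1:2 pp2:2
Op 2: read(P1, v0) -> 50. No state change.
Op 3: write(P1, v2, 121). refcount(pp2)=2>1 -> COPY to pp3. 4 ppages; refcounts: pp0:2 pp1:2 pp2:1 pp3:1
Op 4: write(P1, v0, 130). refcount(pp0)=2>1 -> COPY to pp4. 5 ppages; refcounts: pp0:1 pp1:2 pp2:1 pp3:1 pp4:1
Op 5: read(P1, v2) -> 121. No state change.
Op 6: write(P0, v0, 183). refcount(pp0)=1 -> write in place. 5 ppages; refcounts: pp0:1 pp1:2 pp2:1 pp3:1 pp4:1
Op 7: write(P1, v1, 123). refcount(pp1)=2>1 -> COPY to pp5. 6 ppages; refcounts: pp0:1 pp1:1 pp2:1 pp3:1 pp4:1 pp5:1
Op 8: write(P1, v2, 188). refcount(pp3)=1 -> write in place. 6 ppages; refcounts: pp0:1 pp1:1 pp2:1 pp3:1 pp4:1 pp5:1
Op 9: fork(P0) -> P2. 6 ppages; refcounts: pp0:2 pp1:2 pp2:2 pp3:1 pp4:1 pp5:1

yes yes no yes no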